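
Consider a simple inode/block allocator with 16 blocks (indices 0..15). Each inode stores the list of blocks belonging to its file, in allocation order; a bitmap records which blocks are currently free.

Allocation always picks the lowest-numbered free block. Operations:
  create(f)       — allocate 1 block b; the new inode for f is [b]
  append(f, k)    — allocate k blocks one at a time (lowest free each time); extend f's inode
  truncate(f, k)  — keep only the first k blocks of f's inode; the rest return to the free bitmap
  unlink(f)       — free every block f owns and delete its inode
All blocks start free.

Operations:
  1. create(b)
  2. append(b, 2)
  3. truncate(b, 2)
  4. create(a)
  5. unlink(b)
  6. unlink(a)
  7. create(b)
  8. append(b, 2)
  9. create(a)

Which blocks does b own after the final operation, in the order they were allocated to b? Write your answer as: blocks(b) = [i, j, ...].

blocks(b) = [0, 1, 2]

after create(b) → b:[0]  free=[F...............]
after append(b, 2) → b:[0, 1, 2]  free=[FFF.............]
after truncate(b, 2) → b:[0, 1]  free=[FF..............]
after create(a) → a:[2], b:[0, 1]  free=[FFF.............]
after unlink(b) → a:[2]  free=[..F.............]
after unlink(a) →   free=[................]
after create(b) → b:[0]  free=[F...............]
after append(b, 2) → b:[0, 1, 2]  free=[FFF.............]
after create(a) → a:[3], b:[0, 1, 2]  free=[FFFF............]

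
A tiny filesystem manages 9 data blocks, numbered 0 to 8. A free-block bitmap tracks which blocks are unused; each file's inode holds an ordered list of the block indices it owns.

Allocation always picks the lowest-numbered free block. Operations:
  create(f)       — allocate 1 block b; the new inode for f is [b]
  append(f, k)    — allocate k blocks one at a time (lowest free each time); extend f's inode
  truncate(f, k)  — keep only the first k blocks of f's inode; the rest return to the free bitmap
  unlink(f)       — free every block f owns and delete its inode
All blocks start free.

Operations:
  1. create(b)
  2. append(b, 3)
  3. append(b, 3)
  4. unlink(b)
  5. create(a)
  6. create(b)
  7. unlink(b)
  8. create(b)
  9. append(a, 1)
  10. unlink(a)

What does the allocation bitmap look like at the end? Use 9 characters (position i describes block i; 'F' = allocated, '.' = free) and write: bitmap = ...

bitmap = .F.......

after create(b) → b:[0]  free=[F........]
after append(b, 3) → b:[0, 1, 2, 3]  free=[FFFF.....]
after append(b, 3) → b:[0, 1, 2, 3, 4, 5, 6]  free=[FFFFFFF..]
after unlink(b) →   free=[.........]
after create(a) → a:[0]  free=[F........]
after create(b) → a:[0], b:[1]  free=[FF.......]
after unlink(b) → a:[0]  free=[F........]
after create(b) → a:[0], b:[1]  free=[FF.......]
after append(a, 1) → a:[0, 2], b:[1]  free=[FFF......]
after unlink(a) → b:[1]  free=[.F.......]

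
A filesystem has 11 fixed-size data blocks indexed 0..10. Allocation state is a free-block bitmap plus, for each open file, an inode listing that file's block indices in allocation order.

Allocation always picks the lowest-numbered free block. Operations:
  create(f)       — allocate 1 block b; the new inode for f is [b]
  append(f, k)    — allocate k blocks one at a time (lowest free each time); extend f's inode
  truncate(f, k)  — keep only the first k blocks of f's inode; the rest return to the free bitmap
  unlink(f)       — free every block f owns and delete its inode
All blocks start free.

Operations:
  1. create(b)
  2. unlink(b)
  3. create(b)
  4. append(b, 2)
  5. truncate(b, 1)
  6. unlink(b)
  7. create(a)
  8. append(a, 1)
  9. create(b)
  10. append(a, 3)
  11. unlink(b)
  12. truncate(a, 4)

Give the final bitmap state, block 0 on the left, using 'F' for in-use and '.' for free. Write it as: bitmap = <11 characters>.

bitmap = FF.FF......

create(b): bitmap=F.......... | b=[0]
unlink(b): bitmap=........... | 
create(b): bitmap=F.......... | b=[0]
append(b, 2): bitmap=FFF........ | b=[0, 1, 2]
truncate(b, 1): bitmap=F.......... | b=[0]
unlink(b): bitmap=........... | 
create(a): bitmap=F.......... | a=[0]
append(a, 1): bitmap=FF......... | a=[0, 1]
create(b): bitmap=FFF........ | a=[0, 1] b=[2]
append(a, 3): bitmap=FFFFFF..... | a=[0, 1, 3, 4, 5] b=[2]
unlink(b): bitmap=FF.FFF..... | a=[0, 1, 3, 4, 5]
truncate(a, 4): bitmap=FF.FF...... | a=[0, 1, 3, 4]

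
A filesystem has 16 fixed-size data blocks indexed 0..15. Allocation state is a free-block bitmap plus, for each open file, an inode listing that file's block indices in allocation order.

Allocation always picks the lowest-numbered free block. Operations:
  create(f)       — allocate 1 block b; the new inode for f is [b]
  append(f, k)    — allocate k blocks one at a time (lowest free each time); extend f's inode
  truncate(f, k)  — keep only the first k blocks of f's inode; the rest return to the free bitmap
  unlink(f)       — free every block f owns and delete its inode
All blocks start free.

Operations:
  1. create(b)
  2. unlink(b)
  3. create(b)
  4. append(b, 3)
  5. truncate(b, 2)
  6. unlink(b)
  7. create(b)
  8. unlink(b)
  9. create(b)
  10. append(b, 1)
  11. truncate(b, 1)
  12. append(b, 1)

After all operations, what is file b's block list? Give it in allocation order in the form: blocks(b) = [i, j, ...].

create(b): bitmap=F............... | b=[0]
unlink(b): bitmap=................ | 
create(b): bitmap=F............... | b=[0]
append(b, 3): bitmap=FFFF............ | b=[0, 1, 2, 3]
truncate(b, 2): bitmap=FF.............. | b=[0, 1]
unlink(b): bitmap=................ | 
create(b): bitmap=F............... | b=[0]
unlink(b): bitmap=................ | 
create(b): bitmap=F............... | b=[0]
append(b, 1): bitmap=FF.............. | b=[0, 1]
truncate(b, 1): bitmap=F............... | b=[0]
append(b, 1): bitmap=FF.............. | b=[0, 1]

blocks(b) = [0, 1]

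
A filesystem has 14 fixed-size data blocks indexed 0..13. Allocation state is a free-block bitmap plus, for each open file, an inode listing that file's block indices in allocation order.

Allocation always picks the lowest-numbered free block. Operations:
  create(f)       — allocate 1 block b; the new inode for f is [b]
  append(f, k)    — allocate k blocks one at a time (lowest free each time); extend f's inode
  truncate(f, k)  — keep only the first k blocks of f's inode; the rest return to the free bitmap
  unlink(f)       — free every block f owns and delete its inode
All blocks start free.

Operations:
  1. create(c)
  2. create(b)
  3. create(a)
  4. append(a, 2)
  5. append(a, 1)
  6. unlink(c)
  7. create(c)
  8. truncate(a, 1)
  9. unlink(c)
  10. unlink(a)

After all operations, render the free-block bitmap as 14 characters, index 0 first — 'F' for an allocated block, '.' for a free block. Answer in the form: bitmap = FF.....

after create(c) → c:[0]  free=[F.............]
after create(b) → b:[1], c:[0]  free=[FF............]
after create(a) → a:[2], b:[1], c:[0]  free=[FFF...........]
after append(a, 2) → a:[2, 3, 4], b:[1], c:[0]  free=[FFFFF.........]
after append(a, 1) → a:[2, 3, 4, 5], b:[1], c:[0]  free=[FFFFFF........]
after unlink(c) → a:[2, 3, 4, 5], b:[1]  free=[.FFFFF........]
after create(c) → a:[2, 3, 4, 5], b:[1], c:[0]  free=[FFFFFF........]
after truncate(a, 1) → a:[2], b:[1], c:[0]  free=[FFF...........]
after unlink(c) → a:[2], b:[1]  free=[.FF...........]
after unlink(a) → b:[1]  free=[.F............]

bitmap = .F............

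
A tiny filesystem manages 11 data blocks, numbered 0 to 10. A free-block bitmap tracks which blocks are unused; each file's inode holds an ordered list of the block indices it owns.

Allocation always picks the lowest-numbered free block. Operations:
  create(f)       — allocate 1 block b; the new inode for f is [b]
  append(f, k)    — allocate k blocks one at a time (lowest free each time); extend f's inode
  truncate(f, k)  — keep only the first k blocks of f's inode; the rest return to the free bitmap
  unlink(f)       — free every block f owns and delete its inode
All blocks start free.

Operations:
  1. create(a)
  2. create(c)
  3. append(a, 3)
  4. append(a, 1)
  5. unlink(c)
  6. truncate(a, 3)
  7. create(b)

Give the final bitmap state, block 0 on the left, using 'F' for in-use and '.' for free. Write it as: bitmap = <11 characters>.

bitmap = FFFF.......

after create(a) → a:[0]  free=[F..........]
after create(c) → a:[0], c:[1]  free=[FF.........]
after append(a, 3) → a:[0, 2, 3, 4], c:[1]  free=[FFFFF......]
after append(a, 1) → a:[0, 2, 3, 4, 5], c:[1]  free=[FFFFFF.....]
after unlink(c) → a:[0, 2, 3, 4, 5]  free=[F.FFFF.....]
after truncate(a, 3) → a:[0, 2, 3]  free=[F.FF.......]
after create(b) → a:[0, 2, 3], b:[1]  free=[FFFF.......]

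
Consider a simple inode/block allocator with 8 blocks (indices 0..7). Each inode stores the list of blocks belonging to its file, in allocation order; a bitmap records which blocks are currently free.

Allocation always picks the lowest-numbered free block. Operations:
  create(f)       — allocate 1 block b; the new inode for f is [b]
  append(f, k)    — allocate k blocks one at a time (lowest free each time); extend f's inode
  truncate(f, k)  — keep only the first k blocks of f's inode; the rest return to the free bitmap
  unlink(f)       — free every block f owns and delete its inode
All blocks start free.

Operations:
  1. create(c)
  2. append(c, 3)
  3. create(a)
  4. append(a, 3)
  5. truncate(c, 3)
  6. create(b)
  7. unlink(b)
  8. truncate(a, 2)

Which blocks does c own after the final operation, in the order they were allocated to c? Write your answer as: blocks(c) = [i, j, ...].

create(c): bitmap=F....... | c=[0]
append(c, 3): bitmap=FFFF.... | c=[0, 1, 2, 3]
create(a): bitmap=FFFFF... | a=[4] c=[0, 1, 2, 3]
append(a, 3): bitmap=FFFFFFFF | a=[4, 5, 6, 7] c=[0, 1, 2, 3]
truncate(c, 3): bitmap=FFF.FFFF | a=[4, 5, 6, 7] c=[0, 1, 2]
create(b): bitmap=FFFFFFFF | a=[4, 5, 6, 7] b=[3] c=[0, 1, 2]
unlink(b): bitmap=FFF.FFFF | a=[4, 5, 6, 7] c=[0, 1, 2]
truncate(a, 2): bitmap=FFF.FF.. | a=[4, 5] c=[0, 1, 2]

blocks(c) = [0, 1, 2]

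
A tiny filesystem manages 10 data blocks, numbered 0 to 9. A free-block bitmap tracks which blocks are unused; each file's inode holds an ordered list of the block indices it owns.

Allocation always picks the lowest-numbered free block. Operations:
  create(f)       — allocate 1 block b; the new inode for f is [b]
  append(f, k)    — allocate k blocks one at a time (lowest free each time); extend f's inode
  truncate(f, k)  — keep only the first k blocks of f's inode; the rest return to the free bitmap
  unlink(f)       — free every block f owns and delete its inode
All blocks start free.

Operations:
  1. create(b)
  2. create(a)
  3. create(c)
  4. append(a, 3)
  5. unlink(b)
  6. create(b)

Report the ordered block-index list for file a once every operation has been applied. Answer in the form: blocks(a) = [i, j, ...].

blocks(a) = [1, 3, 4, 5]

[1] create(b) — b=0 (map F.........)
[2] create(a) — a=1 b=0 (map FF........)
[3] create(c) — a=1 b=0 c=2 (map FFF.......)
[4] append(a, 3) — a=1,3,4,5 b=0 c=2 (map FFFFFF....)
[5] unlink(b) — a=1,3,4,5 c=2 (map .FFFFF....)
[6] create(b) — a=1,3,4,5 b=0 c=2 (map FFFFFF....)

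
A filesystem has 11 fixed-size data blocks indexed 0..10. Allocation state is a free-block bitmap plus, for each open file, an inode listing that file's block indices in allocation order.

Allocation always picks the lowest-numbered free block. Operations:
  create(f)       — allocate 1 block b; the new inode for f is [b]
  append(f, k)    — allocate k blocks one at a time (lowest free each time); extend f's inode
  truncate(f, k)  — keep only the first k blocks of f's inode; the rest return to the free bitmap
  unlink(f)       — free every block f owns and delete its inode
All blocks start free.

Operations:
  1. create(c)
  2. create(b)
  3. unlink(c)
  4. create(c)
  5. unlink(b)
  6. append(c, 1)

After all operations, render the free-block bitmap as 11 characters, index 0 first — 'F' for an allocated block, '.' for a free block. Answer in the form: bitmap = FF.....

bitmap = FF.........

after create(c) → c:[0]  free=[F..........]
after create(b) → b:[1], c:[0]  free=[FF.........]
after unlink(c) → b:[1]  free=[.F.........]
after create(c) → b:[1], c:[0]  free=[FF.........]
after unlink(b) → c:[0]  free=[F..........]
after append(c, 1) → c:[0, 1]  free=[FF.........]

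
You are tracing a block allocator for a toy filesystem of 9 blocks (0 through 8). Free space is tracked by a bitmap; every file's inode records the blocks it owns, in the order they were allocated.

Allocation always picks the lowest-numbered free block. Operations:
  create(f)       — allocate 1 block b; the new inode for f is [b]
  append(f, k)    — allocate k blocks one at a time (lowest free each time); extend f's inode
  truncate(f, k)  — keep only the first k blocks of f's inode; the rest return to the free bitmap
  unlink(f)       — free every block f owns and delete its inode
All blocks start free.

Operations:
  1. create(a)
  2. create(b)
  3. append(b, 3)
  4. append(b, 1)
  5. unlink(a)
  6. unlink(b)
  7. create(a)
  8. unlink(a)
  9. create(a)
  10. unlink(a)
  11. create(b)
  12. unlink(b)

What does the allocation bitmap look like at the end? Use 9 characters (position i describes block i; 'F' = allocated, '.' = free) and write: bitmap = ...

bitmap = .........

[1] create(a) — a=0 (map F........)
[2] create(b) — a=0 b=1 (map FF.......)
[3] append(b, 3) — a=0 b=1,2,3,4 (map FFFFF....)
[4] append(b, 1) — a=0 b=1,2,3,4,5 (map FFFFFF...)
[5] unlink(a) — b=1,2,3,4,5 (map .FFFFF...)
[6] unlink(b) —  (map .........)
[7] create(a) — a=0 (map F........)
[8] unlink(a) —  (map .........)
[9] create(a) — a=0 (map F........)
[10] unlink(a) —  (map .........)
[11] create(b) — b=0 (map F........)
[12] unlink(b) —  (map .........)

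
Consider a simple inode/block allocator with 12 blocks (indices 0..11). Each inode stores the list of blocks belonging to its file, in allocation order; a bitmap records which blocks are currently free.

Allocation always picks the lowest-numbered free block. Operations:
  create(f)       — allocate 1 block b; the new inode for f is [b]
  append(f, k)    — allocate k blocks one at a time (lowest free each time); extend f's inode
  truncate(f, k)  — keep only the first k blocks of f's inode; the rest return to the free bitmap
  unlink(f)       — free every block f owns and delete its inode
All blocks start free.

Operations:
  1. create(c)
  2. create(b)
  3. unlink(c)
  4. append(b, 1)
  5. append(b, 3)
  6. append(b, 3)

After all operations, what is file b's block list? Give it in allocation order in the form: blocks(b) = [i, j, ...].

after create(c) → c:[0]  free=[F...........]
after create(b) → b:[1], c:[0]  free=[FF..........]
after unlink(c) → b:[1]  free=[.F..........]
after append(b, 1) → b:[1, 0]  free=[FF..........]
after append(b, 3) → b:[1, 0, 2, 3, 4]  free=[FFFFF.......]
after append(b, 3) → b:[1, 0, 2, 3, 4, 5, 6, 7]  free=[FFFFFFFF....]

blocks(b) = [1, 0, 2, 3, 4, 5, 6, 7]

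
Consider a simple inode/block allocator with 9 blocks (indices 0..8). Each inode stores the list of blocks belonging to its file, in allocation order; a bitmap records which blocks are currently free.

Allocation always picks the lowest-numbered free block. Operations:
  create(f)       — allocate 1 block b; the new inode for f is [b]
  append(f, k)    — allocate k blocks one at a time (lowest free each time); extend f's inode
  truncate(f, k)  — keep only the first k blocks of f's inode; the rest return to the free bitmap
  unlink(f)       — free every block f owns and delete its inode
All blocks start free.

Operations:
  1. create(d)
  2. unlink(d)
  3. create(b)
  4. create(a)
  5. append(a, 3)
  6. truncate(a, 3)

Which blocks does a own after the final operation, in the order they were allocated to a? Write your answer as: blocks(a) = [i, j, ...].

blocks(a) = [1, 2, 3]

[1] create(d) — d=0 (map F........)
[2] unlink(d) —  (map .........)
[3] create(b) — b=0 (map F........)
[4] create(a) — a=1 b=0 (map FF.......)
[5] append(a, 3) — a=1,2,3,4 b=0 (map FFFFF....)
[6] truncate(a, 3) — a=1,2,3 b=0 (map FFFF.....)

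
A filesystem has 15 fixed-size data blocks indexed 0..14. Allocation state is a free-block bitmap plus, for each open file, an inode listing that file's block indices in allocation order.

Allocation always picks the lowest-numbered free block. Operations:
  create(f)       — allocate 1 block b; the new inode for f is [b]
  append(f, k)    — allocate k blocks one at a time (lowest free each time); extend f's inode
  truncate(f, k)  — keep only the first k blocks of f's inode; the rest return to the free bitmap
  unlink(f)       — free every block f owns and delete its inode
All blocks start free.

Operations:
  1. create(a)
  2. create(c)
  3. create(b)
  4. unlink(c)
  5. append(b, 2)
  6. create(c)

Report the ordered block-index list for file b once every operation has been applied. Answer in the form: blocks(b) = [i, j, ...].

after create(a) → a:[0]  free=[F..............]
after create(c) → a:[0], c:[1]  free=[FF.............]
after create(b) → a:[0], b:[2], c:[1]  free=[FFF............]
after unlink(c) → a:[0], b:[2]  free=[F.F............]
after append(b, 2) → a:[0], b:[2, 1, 3]  free=[FFFF...........]
after create(c) → a:[0], b:[2, 1, 3], c:[4]  free=[FFFFF..........]

blocks(b) = [2, 1, 3]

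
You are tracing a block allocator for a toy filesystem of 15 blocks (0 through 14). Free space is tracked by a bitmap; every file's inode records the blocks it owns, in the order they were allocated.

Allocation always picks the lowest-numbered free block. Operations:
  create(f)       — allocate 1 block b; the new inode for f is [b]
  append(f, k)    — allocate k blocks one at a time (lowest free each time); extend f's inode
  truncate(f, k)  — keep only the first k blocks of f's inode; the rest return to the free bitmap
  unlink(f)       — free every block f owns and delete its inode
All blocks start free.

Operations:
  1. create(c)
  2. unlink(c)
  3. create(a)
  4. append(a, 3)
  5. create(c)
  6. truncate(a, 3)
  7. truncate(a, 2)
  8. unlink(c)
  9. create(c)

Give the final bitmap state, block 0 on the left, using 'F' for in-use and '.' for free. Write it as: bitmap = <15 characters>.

  1. create(c)  ⇒  F..............  {c→[0]}
  2. unlink(c)  ⇒  ...............  {}
  3. create(a)  ⇒  F..............  {a→[0]}
  4. append(a, 3)  ⇒  FFFF...........  {a→[0, 1, 2, 3]}
  5. create(c)  ⇒  FFFFF..........  {a→[0, 1, 2, 3]; c→[4]}
  6. truncate(a, 3)  ⇒  FFF.F..........  {a→[0, 1, 2]; c→[4]}
  7. truncate(a, 2)  ⇒  FF..F..........  {a→[0, 1]; c→[4]}
  8. unlink(c)  ⇒  FF.............  {a→[0, 1]}
  9. create(c)  ⇒  FFF............  {a→[0, 1]; c→[2]}

bitmap = FFF............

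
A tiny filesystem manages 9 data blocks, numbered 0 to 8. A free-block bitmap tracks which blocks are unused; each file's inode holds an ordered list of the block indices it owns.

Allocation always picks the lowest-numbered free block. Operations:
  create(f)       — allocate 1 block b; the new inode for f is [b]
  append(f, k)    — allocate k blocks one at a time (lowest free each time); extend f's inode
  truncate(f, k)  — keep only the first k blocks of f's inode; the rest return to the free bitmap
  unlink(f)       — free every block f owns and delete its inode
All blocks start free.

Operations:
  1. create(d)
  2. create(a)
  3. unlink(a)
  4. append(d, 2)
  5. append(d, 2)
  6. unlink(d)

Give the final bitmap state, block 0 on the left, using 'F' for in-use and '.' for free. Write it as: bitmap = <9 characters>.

  1. create(d)  ⇒  F........  {d→[0]}
  2. create(a)  ⇒  FF.......  {a→[1]; d→[0]}
  3. unlink(a)  ⇒  F........  {d→[0]}
  4. append(d, 2)  ⇒  FFF......  {d→[0, 1, 2]}
  5. append(d, 2)  ⇒  FFFFF....  {d→[0, 1, 2, 3, 4]}
  6. unlink(d)  ⇒  .........  {}

bitmap = .........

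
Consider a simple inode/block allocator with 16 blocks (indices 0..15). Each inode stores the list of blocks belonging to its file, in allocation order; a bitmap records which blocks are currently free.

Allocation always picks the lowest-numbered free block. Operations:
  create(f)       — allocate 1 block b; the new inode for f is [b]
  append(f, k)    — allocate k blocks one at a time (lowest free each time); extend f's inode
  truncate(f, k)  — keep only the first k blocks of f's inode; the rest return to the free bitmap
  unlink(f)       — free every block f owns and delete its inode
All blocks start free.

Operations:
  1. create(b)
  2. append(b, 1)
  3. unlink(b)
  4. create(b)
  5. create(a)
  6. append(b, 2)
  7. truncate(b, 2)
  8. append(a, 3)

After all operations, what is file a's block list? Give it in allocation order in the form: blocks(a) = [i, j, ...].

blocks(a) = [1, 3, 4, 5]

[1] create(b) — b=0 (map F...............)
[2] append(b, 1) — b=0,1 (map FF..............)
[3] unlink(b) —  (map ................)
[4] create(b) — b=0 (map F...............)
[5] create(a) — a=1 b=0 (map FF..............)
[6] append(b, 2) — a=1 b=0,2,3 (map FFFF............)
[7] truncate(b, 2) — a=1 b=0,2 (map FFF.............)
[8] append(a, 3) — a=1,3,4,5 b=0,2 (map FFFFFF..........)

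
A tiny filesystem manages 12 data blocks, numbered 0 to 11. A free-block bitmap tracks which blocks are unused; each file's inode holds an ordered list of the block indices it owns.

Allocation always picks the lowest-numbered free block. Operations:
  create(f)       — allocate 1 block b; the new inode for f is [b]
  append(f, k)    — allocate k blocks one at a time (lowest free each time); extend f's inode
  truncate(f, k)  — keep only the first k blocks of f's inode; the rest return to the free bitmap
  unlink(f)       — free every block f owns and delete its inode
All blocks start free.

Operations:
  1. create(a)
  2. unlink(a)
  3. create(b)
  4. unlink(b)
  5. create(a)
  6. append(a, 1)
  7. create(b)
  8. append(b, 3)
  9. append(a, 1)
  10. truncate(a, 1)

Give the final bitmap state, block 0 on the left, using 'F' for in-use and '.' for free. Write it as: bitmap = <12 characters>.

bitmap = F.FFFF......

after create(a) → a:[0]  free=[F...........]
after unlink(a) →   free=[............]
after create(b) → b:[0]  free=[F...........]
after unlink(b) →   free=[............]
after create(a) → a:[0]  free=[F...........]
after append(a, 1) → a:[0, 1]  free=[FF..........]
after create(b) → a:[0, 1], b:[2]  free=[FFF.........]
after append(b, 3) → a:[0, 1], b:[2, 3, 4, 5]  free=[FFFFFF......]
after append(a, 1) → a:[0, 1, 6], b:[2, 3, 4, 5]  free=[FFFFFFF.....]
after truncate(a, 1) → a:[0], b:[2, 3, 4, 5]  free=[F.FFFF......]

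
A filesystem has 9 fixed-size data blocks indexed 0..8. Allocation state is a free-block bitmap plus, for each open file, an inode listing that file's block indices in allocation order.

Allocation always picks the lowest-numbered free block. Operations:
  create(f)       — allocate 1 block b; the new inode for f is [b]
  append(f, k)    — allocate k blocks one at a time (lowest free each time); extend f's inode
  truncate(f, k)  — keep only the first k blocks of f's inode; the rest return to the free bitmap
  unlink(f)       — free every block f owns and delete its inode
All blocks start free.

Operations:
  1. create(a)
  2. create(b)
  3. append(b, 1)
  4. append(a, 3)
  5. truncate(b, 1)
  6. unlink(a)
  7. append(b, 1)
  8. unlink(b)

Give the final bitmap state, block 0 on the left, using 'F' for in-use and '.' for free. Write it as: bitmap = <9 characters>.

[1] create(a) — a=0 (map F........)
[2] create(b) — a=0 b=1 (map FF.......)
[3] append(b, 1) — a=0 b=1,2 (map FFF......)
[4] append(a, 3) — a=0,3,4,5 b=1,2 (map FFFFFF...)
[5] truncate(b, 1) — a=0,3,4,5 b=1 (map FF.FFF...)
[6] unlink(a) — b=1 (map .F.......)
[7] append(b, 1) — b=1,0 (map FF.......)
[8] unlink(b) —  (map .........)

bitmap = .........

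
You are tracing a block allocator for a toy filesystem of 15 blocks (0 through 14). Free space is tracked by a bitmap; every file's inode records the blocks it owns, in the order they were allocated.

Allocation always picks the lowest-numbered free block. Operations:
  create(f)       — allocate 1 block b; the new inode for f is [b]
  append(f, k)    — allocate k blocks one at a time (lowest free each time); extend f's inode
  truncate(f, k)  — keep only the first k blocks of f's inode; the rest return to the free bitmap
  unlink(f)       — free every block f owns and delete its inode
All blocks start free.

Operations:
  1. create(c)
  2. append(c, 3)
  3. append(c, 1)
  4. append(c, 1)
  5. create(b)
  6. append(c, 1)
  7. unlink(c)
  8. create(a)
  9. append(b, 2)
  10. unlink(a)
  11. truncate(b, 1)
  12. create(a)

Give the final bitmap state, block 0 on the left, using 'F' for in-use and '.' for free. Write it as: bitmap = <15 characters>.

bitmap = F.....F........

create(c): bitmap=F.............. | c=[0]
append(c, 3): bitmap=FFFF........... | c=[0, 1, 2, 3]
append(c, 1): bitmap=FFFFF.......... | c=[0, 1, 2, 3, 4]
append(c, 1): bitmap=FFFFFF......... | c=[0, 1, 2, 3, 4, 5]
create(b): bitmap=FFFFFFF........ | b=[6] c=[0, 1, 2, 3, 4, 5]
append(c, 1): bitmap=FFFFFFFF....... | b=[6] c=[0, 1, 2, 3, 4, 5, 7]
unlink(c): bitmap=......F........ | b=[6]
create(a): bitmap=F.....F........ | a=[0] b=[6]
append(b, 2): bitmap=FFF...F........ | a=[0] b=[6, 1, 2]
unlink(a): bitmap=.FF...F........ | b=[6, 1, 2]
truncate(b, 1): bitmap=......F........ | b=[6]
create(a): bitmap=F.....F........ | a=[0] b=[6]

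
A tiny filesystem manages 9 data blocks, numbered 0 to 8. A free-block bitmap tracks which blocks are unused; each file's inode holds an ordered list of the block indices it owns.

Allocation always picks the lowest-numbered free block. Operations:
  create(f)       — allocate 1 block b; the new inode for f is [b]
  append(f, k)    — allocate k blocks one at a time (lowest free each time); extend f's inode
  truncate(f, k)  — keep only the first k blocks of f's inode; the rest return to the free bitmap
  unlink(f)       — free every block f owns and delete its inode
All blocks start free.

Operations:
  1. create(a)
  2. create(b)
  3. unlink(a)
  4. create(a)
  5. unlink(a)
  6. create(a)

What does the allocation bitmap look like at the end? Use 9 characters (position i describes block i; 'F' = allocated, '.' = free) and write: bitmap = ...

bitmap = FF.......

  1. create(a)  ⇒  F........  {a→[0]}
  2. create(b)  ⇒  FF.......  {a→[0]; b→[1]}
  3. unlink(a)  ⇒  .F.......  {b→[1]}
  4. create(a)  ⇒  FF.......  {a→[0]; b→[1]}
  5. unlink(a)  ⇒  .F.......  {b→[1]}
  6. create(a)  ⇒  FF.......  {a→[0]; b→[1]}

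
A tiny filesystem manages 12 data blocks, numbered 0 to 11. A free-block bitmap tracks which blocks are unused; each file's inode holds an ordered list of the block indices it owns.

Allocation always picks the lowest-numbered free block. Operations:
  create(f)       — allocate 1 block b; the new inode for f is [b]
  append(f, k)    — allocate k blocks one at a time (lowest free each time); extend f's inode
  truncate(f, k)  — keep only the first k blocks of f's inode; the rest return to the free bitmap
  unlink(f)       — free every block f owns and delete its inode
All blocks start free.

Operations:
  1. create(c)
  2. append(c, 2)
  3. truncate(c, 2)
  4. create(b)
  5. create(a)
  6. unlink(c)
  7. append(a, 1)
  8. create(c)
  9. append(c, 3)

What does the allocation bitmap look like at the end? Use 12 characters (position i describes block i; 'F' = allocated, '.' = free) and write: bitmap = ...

  1. create(c)  ⇒  F...........  {c→[0]}
  2. append(c, 2)  ⇒  FFF.........  {c→[0, 1, 2]}
  3. truncate(c, 2)  ⇒  FF..........  {c→[0, 1]}
  4. create(b)  ⇒  FFF.........  {b→[2]; c→[0, 1]}
  5. create(a)  ⇒  FFFF........  {a→[3]; b→[2]; c→[0, 1]}
  6. unlink(c)  ⇒  ..FF........  {a→[3]; b→[2]}
  7. append(a, 1)  ⇒  F.FF........  {a→[3, 0]; b→[2]}
  8. create(c)  ⇒  FFFF........  {a→[3, 0]; b→[2]; c→[1]}
  9. append(c, 3)  ⇒  FFFFFFF.....  {a→[3, 0]; b→[2]; c→[1, 4, 5, 6]}

bitmap = FFFFFFF.....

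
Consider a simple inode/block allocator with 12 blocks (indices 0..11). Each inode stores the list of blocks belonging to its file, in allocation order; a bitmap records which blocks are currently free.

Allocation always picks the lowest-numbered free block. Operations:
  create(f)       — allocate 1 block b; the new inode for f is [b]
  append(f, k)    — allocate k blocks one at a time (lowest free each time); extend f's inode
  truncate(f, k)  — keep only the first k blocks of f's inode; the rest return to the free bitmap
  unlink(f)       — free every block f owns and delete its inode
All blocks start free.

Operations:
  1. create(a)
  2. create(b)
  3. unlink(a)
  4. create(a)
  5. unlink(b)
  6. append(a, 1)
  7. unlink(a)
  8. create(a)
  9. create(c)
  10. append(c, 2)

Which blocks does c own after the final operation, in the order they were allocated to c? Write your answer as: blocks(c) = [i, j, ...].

blocks(c) = [1, 2, 3]

  1. create(a)  ⇒  F...........  {a→[0]}
  2. create(b)  ⇒  FF..........  {a→[0]; b→[1]}
  3. unlink(a)  ⇒  .F..........  {b→[1]}
  4. create(a)  ⇒  FF..........  {a→[0]; b→[1]}
  5. unlink(b)  ⇒  F...........  {a→[0]}
  6. append(a, 1)  ⇒  FF..........  {a→[0, 1]}
  7. unlink(a)  ⇒  ............  {}
  8. create(a)  ⇒  F...........  {a→[0]}
  9. create(c)  ⇒  FF..........  {a→[0]; c→[1]}
  10. append(c, 2)  ⇒  FFFF........  {a→[0]; c→[1, 2, 3]}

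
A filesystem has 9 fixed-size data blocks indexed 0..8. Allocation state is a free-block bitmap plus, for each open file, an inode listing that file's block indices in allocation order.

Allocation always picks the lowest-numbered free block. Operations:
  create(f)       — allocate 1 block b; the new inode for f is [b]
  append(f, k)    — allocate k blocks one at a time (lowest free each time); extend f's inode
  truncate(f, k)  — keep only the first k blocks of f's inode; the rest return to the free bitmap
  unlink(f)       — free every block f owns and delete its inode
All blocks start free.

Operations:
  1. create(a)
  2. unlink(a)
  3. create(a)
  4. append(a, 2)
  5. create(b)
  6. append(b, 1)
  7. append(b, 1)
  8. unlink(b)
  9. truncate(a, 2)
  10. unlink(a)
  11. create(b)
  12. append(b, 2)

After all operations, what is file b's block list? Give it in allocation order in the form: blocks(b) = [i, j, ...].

blocks(b) = [0, 1, 2]

create(a): bitmap=F........ | a=[0]
unlink(a): bitmap=......... | 
create(a): bitmap=F........ | a=[0]
append(a, 2): bitmap=FFF...... | a=[0, 1, 2]
create(b): bitmap=FFFF..... | a=[0, 1, 2] b=[3]
append(b, 1): bitmap=FFFFF.... | a=[0, 1, 2] b=[3, 4]
append(b, 1): bitmap=FFFFFF... | a=[0, 1, 2] b=[3, 4, 5]
unlink(b): bitmap=FFF...... | a=[0, 1, 2]
truncate(a, 2): bitmap=FF....... | a=[0, 1]
unlink(a): bitmap=......... | 
create(b): bitmap=F........ | b=[0]
append(b, 2): bitmap=FFF...... | b=[0, 1, 2]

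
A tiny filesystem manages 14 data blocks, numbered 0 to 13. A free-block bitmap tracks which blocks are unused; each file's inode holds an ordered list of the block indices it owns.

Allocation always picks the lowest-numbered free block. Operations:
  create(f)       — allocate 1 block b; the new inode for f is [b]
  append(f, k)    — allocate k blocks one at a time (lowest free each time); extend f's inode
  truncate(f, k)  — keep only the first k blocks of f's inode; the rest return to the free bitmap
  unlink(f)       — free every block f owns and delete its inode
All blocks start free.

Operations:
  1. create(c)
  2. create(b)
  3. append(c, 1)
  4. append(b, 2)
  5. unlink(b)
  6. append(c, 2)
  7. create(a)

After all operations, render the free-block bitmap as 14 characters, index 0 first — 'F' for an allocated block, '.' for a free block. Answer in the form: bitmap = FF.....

after create(c) → c:[0]  free=[F.............]
after create(b) → b:[1], c:[0]  free=[FF............]
after append(c, 1) → b:[1], c:[0, 2]  free=[FFF...........]
after append(b, 2) → b:[1, 3, 4], c:[0, 2]  free=[FFFFF.........]
after unlink(b) → c:[0, 2]  free=[F.F...........]
after append(c, 2) → c:[0, 2, 1, 3]  free=[FFFF..........]
after create(a) → a:[4], c:[0, 2, 1, 3]  free=[FFFFF.........]

bitmap = FFFFF.........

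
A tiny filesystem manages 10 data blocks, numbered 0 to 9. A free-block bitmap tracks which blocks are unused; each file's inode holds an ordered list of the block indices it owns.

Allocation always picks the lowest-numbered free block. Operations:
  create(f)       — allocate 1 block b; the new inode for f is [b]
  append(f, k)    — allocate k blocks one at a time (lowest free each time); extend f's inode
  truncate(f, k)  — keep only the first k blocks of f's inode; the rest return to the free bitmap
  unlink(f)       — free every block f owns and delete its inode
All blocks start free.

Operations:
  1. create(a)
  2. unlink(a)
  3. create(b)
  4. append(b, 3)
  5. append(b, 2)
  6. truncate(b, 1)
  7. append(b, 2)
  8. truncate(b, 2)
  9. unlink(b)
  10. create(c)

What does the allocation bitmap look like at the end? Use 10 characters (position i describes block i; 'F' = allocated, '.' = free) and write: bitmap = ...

[1] create(a) — a=0 (map F.........)
[2] unlink(a) —  (map ..........)
[3] create(b) — b=0 (map F.........)
[4] append(b, 3) — b=0,1,2,3 (map FFFF......)
[5] append(b, 2) — b=0,1,2,3,4,5 (map FFFFFF....)
[6] truncate(b, 1) — b=0 (map F.........)
[7] append(b, 2) — b=0,1,2 (map FFF.......)
[8] truncate(b, 2) — b=0,1 (map FF........)
[9] unlink(b) —  (map ..........)
[10] create(c) — c=0 (map F.........)

bitmap = F.........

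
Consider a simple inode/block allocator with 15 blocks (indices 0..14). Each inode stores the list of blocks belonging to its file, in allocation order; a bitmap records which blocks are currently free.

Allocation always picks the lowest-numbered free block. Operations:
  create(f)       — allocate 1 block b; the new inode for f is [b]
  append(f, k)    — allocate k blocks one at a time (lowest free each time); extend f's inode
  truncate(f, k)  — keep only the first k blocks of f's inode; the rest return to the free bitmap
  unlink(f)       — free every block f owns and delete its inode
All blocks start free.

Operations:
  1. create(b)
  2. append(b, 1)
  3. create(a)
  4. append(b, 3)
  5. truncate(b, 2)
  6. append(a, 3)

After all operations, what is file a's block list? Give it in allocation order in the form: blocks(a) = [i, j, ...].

blocks(a) = [2, 3, 4, 5]

[1] create(b) — b=0 (map F..............)
[2] append(b, 1) — b=0,1 (map FF.............)
[3] create(a) — a=2 b=0,1 (map FFF............)
[4] append(b, 3) — a=2 b=0,1,3,4,5 (map FFFFFF.........)
[5] truncate(b, 2) — a=2 b=0,1 (map FFF............)
[6] append(a, 3) — a=2,3,4,5 b=0,1 (map FFFFFF.........)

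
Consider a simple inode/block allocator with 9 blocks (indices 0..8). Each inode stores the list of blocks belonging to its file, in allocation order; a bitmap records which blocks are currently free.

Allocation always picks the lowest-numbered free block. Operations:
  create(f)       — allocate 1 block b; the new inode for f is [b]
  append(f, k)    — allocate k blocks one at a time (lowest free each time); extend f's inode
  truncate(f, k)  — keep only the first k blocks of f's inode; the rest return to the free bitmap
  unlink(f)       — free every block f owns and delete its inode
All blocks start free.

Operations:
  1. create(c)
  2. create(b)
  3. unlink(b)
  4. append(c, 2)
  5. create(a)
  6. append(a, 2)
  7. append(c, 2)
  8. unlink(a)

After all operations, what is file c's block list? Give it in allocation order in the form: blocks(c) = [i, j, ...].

blocks(c) = [0, 1, 2, 6, 7]

  1. create(c)  ⇒  F........  {c→[0]}
  2. create(b)  ⇒  FF.......  {b→[1]; c→[0]}
  3. unlink(b)  ⇒  F........  {c→[0]}
  4. append(c, 2)  ⇒  FFF......  {c→[0, 1, 2]}
  5. create(a)  ⇒  FFFF.....  {a→[3]; c→[0, 1, 2]}
  6. append(a, 2)  ⇒  FFFFFF...  {a→[3, 4, 5]; c→[0, 1, 2]}
  7. append(c, 2)  ⇒  FFFFFFFF.  {a→[3, 4, 5]; c→[0, 1, 2, 6, 7]}
  8. unlink(a)  ⇒  FFF...FF.  {c→[0, 1, 2, 6, 7]}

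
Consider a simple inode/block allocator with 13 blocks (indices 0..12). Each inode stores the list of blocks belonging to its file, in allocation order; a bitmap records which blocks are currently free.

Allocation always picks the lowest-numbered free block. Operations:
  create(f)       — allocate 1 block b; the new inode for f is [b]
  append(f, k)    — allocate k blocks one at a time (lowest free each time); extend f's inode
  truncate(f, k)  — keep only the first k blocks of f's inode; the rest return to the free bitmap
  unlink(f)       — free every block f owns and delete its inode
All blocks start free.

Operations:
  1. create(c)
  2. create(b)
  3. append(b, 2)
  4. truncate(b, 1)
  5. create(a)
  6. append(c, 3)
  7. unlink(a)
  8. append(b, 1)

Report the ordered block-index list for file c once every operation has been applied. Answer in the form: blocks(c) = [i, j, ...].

[1] create(c) — c=0 (map F............)
[2] create(b) — b=1 c=0 (map FF...........)
[3] append(b, 2) — b=1,2,3 c=0 (map FFFF.........)
[4] truncate(b, 1) — b=1 c=0 (map FF...........)
[5] create(a) — a=2 b=1 c=0 (map FFF..........)
[6] append(c, 3) — a=2 b=1 c=0,3,4,5 (map FFFFFF.......)
[7] unlink(a) — b=1 c=0,3,4,5 (map FF.FFF.......)
[8] append(b, 1) — b=1,2 c=0,3,4,5 (map FFFFFF.......)

blocks(c) = [0, 3, 4, 5]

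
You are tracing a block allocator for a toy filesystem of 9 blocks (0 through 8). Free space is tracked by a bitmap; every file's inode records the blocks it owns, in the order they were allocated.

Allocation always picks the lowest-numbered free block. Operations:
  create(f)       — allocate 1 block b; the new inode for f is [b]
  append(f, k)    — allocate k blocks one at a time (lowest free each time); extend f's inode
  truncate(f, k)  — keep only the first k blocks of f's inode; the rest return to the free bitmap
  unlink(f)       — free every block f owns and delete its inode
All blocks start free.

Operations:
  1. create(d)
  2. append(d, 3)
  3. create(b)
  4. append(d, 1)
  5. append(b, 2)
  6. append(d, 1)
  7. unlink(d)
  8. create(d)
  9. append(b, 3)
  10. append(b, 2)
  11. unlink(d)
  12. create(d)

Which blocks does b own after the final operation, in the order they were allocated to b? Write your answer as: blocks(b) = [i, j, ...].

  1. create(d)  ⇒  F........  {d→[0]}
  2. append(d, 3)  ⇒  FFFF.....  {d→[0, 1, 2, 3]}
  3. create(b)  ⇒  FFFFF....  {b→[4]; d→[0, 1, 2, 3]}
  4. append(d, 1)  ⇒  FFFFFF...  {b→[4]; d→[0, 1, 2, 3, 5]}
  5. append(b, 2)  ⇒  FFFFFFFF.  {b→[4, 6, 7]; d→[0, 1, 2, 3, 5]}
  6. append(d, 1)  ⇒  FFFFFFFFF  {b→[4, 6, 7]; d→[0, 1, 2, 3, 5, 8]}
  7. unlink(d)  ⇒  ....F.FF.  {b→[4, 6, 7]}
  8. create(d)  ⇒  F...F.FF.  {b→[4, 6, 7]; d→[0]}
  9. append(b, 3)  ⇒  FFFFF.FF.  {b→[4, 6, 7, 1, 2, 3]; d→[0]}
  10. append(b, 2)  ⇒  FFFFFFFFF  {b→[4, 6, 7, 1, 2, 3, 5, 8]; d→[0]}
  11. unlink(d)  ⇒  .FFFFFFFF  {b→[4, 6, 7, 1, 2, 3, 5, 8]}
  12. create(d)  ⇒  FFFFFFFFF  {b→[4, 6, 7, 1, 2, 3, 5, 8]; d→[0]}

blocks(b) = [4, 6, 7, 1, 2, 3, 5, 8]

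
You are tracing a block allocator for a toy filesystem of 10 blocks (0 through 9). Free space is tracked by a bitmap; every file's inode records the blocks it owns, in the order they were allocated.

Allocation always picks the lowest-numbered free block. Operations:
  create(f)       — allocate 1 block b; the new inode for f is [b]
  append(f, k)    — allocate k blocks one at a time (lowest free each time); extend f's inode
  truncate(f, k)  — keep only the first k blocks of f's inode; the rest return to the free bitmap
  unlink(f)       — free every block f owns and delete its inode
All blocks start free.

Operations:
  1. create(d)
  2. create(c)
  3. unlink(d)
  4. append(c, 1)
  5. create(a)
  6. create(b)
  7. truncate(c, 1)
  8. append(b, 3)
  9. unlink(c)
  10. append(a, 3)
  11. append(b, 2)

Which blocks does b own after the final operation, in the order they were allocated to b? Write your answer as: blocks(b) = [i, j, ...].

blocks(b) = [3, 0, 4, 5, 8, 9]

after create(d) → d:[0]  free=[F.........]
after create(c) → c:[1], d:[0]  free=[FF........]
after unlink(d) → c:[1]  free=[.F........]
after append(c, 1) → c:[1, 0]  free=[FF........]
after create(a) → a:[2], c:[1, 0]  free=[FFF.......]
after create(b) → a:[2], b:[3], c:[1, 0]  free=[FFFF......]
after truncate(c, 1) → a:[2], b:[3], c:[1]  free=[.FFF......]
after append(b, 3) → a:[2], b:[3, 0, 4, 5], c:[1]  free=[FFFFFF....]
after unlink(c) → a:[2], b:[3, 0, 4, 5]  free=[F.FFFF....]
after append(a, 3) → a:[2, 1, 6, 7], b:[3, 0, 4, 5]  free=[FFFFFFFF..]
after append(b, 2) → a:[2, 1, 6, 7], b:[3, 0, 4, 5, 8, 9]  free=[FFFFFFFFFF]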